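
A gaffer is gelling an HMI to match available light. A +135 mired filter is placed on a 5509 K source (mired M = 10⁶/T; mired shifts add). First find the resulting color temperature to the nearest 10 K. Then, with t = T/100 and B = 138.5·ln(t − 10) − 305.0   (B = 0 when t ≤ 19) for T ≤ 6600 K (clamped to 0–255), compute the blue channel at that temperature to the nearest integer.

121

M_in = 10⁶/5509 = 181.52; M_out = 181.52 + (+135) = 316.52.
T_out = 10⁶/316.52 = 3159.3 K → 3160 K; t = 31.6.
B = 138.5·ln(31.6 − 10) − 305.0 = 138.5·ln 21.6 − 305.0 = 138.5·3.0727 − 305.0 = 120.568.
Rounded: 121.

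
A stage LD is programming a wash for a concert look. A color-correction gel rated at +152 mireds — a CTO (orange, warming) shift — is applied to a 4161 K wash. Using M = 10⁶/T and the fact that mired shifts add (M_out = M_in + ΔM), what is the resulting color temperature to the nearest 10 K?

M_in = 10⁶/4161 = 240.33 mireds.
M_out = 240.33 + (+152) = 392.33 mireds.
T_out = 10⁶/392.33 = 2548.9 K → 2550 K.

2550 K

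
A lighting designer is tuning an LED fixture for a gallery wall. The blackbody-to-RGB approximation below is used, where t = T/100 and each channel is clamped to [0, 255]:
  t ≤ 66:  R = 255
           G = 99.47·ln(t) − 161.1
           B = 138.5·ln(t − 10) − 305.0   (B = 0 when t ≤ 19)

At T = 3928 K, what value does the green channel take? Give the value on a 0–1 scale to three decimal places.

t = 3928/100 = 39.28; the t ≤ 66 branch applies.
G = 99.47·ln 39.28 − 161.1 = 99.47·3.6707 − 161.1 = 204.026.
On a 0–1 scale: 204.026/255 = 0.8001 → 0.800.

0.800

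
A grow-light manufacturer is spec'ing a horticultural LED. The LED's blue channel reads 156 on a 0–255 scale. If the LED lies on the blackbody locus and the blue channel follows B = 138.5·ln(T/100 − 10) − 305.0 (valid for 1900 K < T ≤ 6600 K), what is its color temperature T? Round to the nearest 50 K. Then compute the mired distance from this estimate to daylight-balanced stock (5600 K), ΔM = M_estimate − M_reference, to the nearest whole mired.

ln(t − 10) = (156 + 305.0) / 138.5 = 3.3285.
t − 10 = e^3.3285 = 27.897, so t = 37.897.
T = 100·t = 3790 K → 3800 K to the nearest 50 K.
M_estimate = 10⁶/3800 = 263.16; M_reference = 10⁶/5600 = 178.57.
ΔM = 263.16 − 178.57 = 84.59 → +85 mireds.

+85 mireds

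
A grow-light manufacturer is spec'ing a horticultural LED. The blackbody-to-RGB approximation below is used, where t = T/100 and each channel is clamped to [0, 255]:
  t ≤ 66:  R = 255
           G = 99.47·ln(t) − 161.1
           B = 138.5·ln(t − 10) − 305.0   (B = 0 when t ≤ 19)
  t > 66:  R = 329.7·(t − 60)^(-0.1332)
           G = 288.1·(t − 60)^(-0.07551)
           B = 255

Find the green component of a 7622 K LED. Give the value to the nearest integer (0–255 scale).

233

t = 7622/100 = 76.22; the t > 66 branch applies.
G = 288.1·(76.22 − 60)^(-0.07551) = 288.1·16.22^(-0.07551) = 288.1·0.81027 = 233.438.
Rounded: 233.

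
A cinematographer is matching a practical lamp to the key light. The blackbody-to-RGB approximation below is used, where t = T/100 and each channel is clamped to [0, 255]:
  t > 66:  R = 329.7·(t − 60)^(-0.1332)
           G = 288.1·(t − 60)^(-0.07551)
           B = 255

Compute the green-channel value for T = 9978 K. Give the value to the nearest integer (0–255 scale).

t = 9978/100 = 99.78; the t > 66 branch applies.
G = 288.1·(99.78 − 60)^(-0.07551) = 288.1·39.78^(-0.07551) = 288.1·0.75720 = 218.149.
Rounded: 218.

218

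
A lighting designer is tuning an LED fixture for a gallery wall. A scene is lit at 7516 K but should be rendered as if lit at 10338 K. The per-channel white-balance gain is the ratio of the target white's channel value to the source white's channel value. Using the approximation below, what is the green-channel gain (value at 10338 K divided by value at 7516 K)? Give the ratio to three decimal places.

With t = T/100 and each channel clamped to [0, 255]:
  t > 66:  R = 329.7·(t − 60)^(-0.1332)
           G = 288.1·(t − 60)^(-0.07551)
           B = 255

At 7516 K (t = 75.16):
  G = 288.1·(75.16 − 60)^(-0.07551) = 288.1·15.16^(-0.07551) = 288.1·0.81441 = 234.633.
At 10338 K (t = 103.38):
  G = 288.1·(103.38 − 60)^(-0.07551) = 288.1·43.38^(-0.07551) = 288.1·0.75226 = 216.726.
Gain = 216.726 / 234.633 = 0.9237 → 0.924.

0.924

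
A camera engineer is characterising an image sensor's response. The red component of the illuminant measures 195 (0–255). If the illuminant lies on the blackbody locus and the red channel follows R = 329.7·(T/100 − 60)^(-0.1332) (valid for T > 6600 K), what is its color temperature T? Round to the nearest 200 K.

(t − 60)^(-0.1332) = 195/329.7 = 0.59145.
t − 60 = 0.59145^(1/-0.1332) = 0.59145^(-7.508) = 51.564, so t = 111.564.
T = 100·t = 11156 K → 11200 K to the nearest 200 K.

11200 K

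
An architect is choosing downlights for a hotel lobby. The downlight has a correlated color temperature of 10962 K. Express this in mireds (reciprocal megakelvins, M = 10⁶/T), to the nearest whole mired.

M = 10⁶ / 10962 = 91.224 → 91 mireds.

91 mireds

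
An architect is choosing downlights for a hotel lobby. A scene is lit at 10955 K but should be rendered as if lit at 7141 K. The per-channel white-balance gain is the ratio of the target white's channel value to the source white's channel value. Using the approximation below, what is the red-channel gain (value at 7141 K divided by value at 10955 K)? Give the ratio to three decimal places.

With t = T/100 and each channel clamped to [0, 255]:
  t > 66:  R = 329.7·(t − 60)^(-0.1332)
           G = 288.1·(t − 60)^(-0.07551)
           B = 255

At 10955 K (t = 109.55):
  R = 329.7·(109.55 − 60)^(-0.1332) = 329.7·49.55^(-0.1332) = 329.7·0.59459 = 196.037.
At 7141 K (t = 71.41):
  R = 329.7·(71.41 − 60)^(-0.1332) = 329.7·11.41^(-0.1332) = 329.7·0.72305 = 238.390.
Gain = 238.390 / 196.037 = 1.2160 → 1.216.

1.216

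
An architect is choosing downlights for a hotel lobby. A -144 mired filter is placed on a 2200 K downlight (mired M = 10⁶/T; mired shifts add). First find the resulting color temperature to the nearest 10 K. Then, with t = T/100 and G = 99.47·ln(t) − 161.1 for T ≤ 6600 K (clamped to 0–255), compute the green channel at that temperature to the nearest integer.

M_in = 10⁶/2200 = 454.55; M_out = 454.55 + (-144) = 310.55.
T_out = 10⁶/310.55 = 3220.1 K → 3220 K; t = 32.2.
G = 99.47·ln 32.2 − 161.1 = 99.47·3.4720 − 161.1 = 184.257.
Rounded: 184.

184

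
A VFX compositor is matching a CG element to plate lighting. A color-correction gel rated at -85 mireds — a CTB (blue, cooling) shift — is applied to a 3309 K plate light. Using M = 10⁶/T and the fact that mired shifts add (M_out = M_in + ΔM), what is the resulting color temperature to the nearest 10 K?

4600 K

M_in = 10⁶/3309 = 302.21 mireds.
M_out = 302.21 + (-85) = 217.21 mireds.
T_out = 10⁶/217.21 = 4603.9 K → 4600 K.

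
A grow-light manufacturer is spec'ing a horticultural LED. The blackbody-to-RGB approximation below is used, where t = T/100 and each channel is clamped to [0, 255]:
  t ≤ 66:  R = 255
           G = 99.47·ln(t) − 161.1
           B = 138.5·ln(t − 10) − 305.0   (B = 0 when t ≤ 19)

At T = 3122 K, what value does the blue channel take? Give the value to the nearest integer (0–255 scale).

t = 3122/100 = 31.22; the t ≤ 66 branch applies.
B = 138.5·ln(31.22 − 10) − 305.0 = 138.5·ln 21.22 − 305.0 = 138.5·3.0549 − 305.0 = 118.110.
Rounded: 118.

118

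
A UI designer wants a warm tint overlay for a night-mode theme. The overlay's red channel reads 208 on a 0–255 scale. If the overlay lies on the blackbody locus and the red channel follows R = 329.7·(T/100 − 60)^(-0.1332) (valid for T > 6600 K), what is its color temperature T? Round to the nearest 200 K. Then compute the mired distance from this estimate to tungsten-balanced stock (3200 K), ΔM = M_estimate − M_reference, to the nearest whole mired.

(t − 60)^(-0.1332) = 208/329.7 = 0.63088.
t − 60 = 0.63088^(1/-0.1332) = 0.63088^(-7.508) = 31.763, so t = 91.763.
T = 100·t = 9176 K → 9200 K to the nearest 200 K.
M_estimate = 10⁶/9200 = 108.70; M_reference = 10⁶/3200 = 312.50.
ΔM = 108.70 − 312.50 = -203.80 → -204 mireds.

-204 mireds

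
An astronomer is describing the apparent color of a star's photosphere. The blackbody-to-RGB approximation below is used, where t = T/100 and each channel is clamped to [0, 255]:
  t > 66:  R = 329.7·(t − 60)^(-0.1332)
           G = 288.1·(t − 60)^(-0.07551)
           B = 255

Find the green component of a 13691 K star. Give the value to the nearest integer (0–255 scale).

208

t = 13691/100 = 136.91; the t > 66 branch applies.
G = 288.1·(136.91 − 60)^(-0.07551) = 288.1·76.91^(-0.07551) = 288.1·0.72043 = 207.555.
Rounded: 208.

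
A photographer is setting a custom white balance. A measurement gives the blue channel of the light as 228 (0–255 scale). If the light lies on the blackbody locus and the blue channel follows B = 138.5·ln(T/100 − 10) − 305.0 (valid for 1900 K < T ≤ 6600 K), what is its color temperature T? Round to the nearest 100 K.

ln(t − 10) = (228 + 305.0) / 138.5 = 3.8484.
t − 10 = e^3.8484 = 46.917, so t = 56.917.
T = 100·t = 5692 K → 5700 K to the nearest 100 K.

5700 K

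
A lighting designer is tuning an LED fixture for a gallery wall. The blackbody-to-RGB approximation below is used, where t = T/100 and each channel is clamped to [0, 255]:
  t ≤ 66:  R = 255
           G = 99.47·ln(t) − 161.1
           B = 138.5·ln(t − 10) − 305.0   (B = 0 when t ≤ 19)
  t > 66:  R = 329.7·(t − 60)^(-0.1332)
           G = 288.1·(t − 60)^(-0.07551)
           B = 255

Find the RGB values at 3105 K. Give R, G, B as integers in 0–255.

t = 3105/100 = 31.05; the t ≤ 66 branch applies.
R = 255 by definition for t ≤ 66.
G = 99.47·ln 31.05 − 161.1 = 99.47·3.4356 − 161.1 = 180.639.
B = 138.5·ln(31.05 − 10) − 305.0 = 138.5·ln 21.05 − 305.0 = 138.5·3.0469 − 305.0 = 116.996.
Rounded: (255, 181, 117).

R=255, G=181, B=117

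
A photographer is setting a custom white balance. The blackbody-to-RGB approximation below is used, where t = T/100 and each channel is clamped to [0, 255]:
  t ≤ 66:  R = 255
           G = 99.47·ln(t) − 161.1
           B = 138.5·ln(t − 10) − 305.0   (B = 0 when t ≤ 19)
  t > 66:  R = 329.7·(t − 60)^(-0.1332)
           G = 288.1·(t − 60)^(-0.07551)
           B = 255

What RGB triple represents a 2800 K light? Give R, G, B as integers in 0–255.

t = 2800/100 = 28; the t ≤ 66 branch applies.
R = 255 by definition for t ≤ 66.
G = 99.47·ln 28 − 161.1 = 99.47·3.3322 − 161.1 = 170.354.
B = 138.5·ln(28 − 10) − 305.0 = 138.5·ln 18 − 305.0 = 138.5·2.8904 − 305.0 = 95.316.
Rounded: (255, 170, 95).

R=255, G=170, B=95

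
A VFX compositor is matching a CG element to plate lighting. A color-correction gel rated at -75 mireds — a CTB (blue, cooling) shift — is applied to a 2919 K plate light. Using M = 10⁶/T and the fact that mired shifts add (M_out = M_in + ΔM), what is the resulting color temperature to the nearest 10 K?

3740 K

M_in = 10⁶/2919 = 342.58 mireds.
M_out = 342.58 + (-75) = 267.58 mireds.
T_out = 10⁶/267.58 = 3737.2 K → 3740 K.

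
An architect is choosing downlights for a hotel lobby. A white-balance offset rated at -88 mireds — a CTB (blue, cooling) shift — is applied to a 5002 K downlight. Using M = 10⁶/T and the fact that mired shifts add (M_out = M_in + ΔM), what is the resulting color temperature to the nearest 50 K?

M_in = 10⁶/5002 = 199.92 mireds.
M_out = 199.92 + (-88) = 111.92 mireds.
T_out = 10⁶/111.92 = 8935.0 K → 8950 K.

8950 K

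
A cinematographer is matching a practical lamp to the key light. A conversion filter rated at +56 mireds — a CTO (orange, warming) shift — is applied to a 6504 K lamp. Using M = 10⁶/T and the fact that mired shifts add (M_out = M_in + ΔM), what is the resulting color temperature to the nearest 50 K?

M_in = 10⁶/6504 = 153.75 mireds.
M_out = 153.75 + (+56) = 209.75 mireds.
T_out = 10⁶/209.75 = 4767.5 K → 4750 K.

4750 K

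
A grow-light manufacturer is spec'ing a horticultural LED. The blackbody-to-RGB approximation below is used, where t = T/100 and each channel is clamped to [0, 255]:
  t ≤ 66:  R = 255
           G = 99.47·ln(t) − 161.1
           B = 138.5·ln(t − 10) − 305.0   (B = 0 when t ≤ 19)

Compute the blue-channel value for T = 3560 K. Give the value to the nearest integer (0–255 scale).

t = 3560/100 = 35.6; the t ≤ 66 branch applies.
B = 138.5·ln(35.6 − 10) − 305.0 = 138.5·ln 25.6 − 305.0 = 138.5·3.2426 − 305.0 = 144.099.
Rounded: 144.

144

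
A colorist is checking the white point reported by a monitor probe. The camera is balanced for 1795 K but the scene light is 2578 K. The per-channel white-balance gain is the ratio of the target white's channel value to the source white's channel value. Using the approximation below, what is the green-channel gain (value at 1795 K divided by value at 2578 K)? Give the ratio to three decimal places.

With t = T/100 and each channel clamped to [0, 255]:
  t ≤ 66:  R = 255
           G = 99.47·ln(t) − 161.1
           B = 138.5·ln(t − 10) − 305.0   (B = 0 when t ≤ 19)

0.778

At 2578 K (t = 25.78):
  G = 99.47·ln 25.78 − 161.1 = 99.47·3.2496 − 161.1 = 162.138.
At 1795 K (t = 17.95):
  G = 99.47·ln 17.95 − 161.1 = 99.47·2.8876 − 161.1 = 126.129.
Gain = 126.129 / 162.138 = 0.7779 → 0.778.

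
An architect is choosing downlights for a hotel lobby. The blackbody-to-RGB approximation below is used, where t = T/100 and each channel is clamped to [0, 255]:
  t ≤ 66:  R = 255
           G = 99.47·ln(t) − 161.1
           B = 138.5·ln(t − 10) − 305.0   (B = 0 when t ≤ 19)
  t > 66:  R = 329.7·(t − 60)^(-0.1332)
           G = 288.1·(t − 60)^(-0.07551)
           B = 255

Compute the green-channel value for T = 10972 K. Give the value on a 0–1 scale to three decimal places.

0.841

t = 10972/100 = 109.72; the t > 66 branch applies.
G = 288.1·(109.72 − 60)^(-0.07551) = 288.1·49.72^(-0.07551) = 288.1·0.74455 = 214.505.
On a 0–1 scale: 214.505/255 = 0.8412 → 0.841.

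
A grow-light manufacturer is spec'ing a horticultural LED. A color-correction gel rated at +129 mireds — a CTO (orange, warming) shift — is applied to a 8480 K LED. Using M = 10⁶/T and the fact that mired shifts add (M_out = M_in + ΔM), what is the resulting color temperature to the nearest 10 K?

4050 K

M_in = 10⁶/8480 = 117.92 mireds.
M_out = 117.92 + (+129) = 246.92 mireds.
T_out = 10⁶/246.92 = 4049.8 K → 4050 K.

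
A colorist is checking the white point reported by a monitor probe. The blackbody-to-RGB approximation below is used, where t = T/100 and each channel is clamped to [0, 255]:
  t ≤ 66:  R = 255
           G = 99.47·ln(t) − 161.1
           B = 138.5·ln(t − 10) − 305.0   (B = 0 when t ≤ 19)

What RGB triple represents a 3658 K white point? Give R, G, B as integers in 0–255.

R=255, G=197, B=149

t = 3658/100 = 36.58; the t ≤ 66 branch applies.
R = 255 by definition for t ≤ 66.
G = 99.47·ln 36.58 − 161.1 = 99.47·3.5995 − 161.1 = 196.942.
B = 138.5·ln(36.58 − 10) − 305.0 = 138.5·ln 26.58 − 305.0 = 138.5·3.2802 − 305.0 = 149.302.
Rounded: (255, 197, 149).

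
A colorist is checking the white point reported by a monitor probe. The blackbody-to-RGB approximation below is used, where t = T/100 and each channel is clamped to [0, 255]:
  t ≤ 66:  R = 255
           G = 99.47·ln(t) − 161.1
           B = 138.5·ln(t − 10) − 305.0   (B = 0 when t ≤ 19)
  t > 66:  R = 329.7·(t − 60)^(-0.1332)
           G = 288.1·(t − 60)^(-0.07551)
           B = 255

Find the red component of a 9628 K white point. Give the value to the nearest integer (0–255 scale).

t = 9628/100 = 96.28; the t > 66 branch applies.
R = 329.7·(96.28 − 60)^(-0.1332) = 329.7·36.28^(-0.1332) = 329.7·0.61980 = 204.348.
Rounded: 204.

204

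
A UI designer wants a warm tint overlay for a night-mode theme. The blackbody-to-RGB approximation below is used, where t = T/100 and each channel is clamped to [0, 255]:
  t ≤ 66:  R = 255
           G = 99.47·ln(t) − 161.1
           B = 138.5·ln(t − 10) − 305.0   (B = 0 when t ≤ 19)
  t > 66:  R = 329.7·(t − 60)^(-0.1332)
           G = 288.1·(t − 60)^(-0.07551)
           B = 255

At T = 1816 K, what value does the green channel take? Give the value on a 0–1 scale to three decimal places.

t = 1816/100 = 18.16; the t ≤ 66 branch applies.
G = 99.47·ln 18.16 − 161.1 = 99.47·2.8992 − 161.1 = 127.286.
On a 0–1 scale: 127.286/255 = 0.4992 → 0.499.

0.499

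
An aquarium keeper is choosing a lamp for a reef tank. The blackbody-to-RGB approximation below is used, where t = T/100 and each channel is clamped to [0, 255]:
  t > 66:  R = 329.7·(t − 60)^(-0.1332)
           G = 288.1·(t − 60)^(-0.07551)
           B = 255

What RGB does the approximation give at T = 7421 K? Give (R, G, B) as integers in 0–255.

(232, 236, 255)

t = 7421/100 = 74.21; the t > 66 branch applies.
R = 329.7·(74.21 − 60)^(-0.1332) = 329.7·14.21^(-0.1332) = 329.7·0.70222 = 231.523.
G = 288.1·(74.21 − 60)^(-0.07551) = 288.1·14.21^(-0.07551) = 288.1·0.81840 = 235.782.
B = 255 by definition for t > 66.
Rounded: (232, 236, 255).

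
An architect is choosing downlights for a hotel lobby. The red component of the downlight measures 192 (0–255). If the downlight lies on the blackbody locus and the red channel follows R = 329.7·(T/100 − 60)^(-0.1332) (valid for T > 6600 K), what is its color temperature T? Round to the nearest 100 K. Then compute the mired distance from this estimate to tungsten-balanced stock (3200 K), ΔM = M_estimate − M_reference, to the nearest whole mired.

-228 mireds

(t − 60)^(-0.1332) = 192/329.7 = 0.58235.
t − 60 = 0.58235^(1/-0.1332) = 0.58235^(-7.508) = 57.929, so t = 117.929.
T = 100·t = 11793 K → 11800 K to the nearest 100 K.
M_estimate = 10⁶/11800 = 84.75; M_reference = 10⁶/3200 = 312.50.
ΔM = 84.75 − 312.50 = -227.75 → -228 mireds.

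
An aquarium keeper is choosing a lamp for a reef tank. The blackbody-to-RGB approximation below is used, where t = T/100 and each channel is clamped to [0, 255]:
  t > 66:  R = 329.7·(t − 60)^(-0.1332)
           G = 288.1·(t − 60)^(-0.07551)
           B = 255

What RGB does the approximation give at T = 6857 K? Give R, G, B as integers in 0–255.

R=248, G=245, B=255

t = 6857/100 = 68.57; the t > 66 branch applies.
R = 329.7·(68.57 − 60)^(-0.1332) = 329.7·8.57^(-0.1332) = 329.7·0.75115 = 247.654.
G = 288.1·(68.57 − 60)^(-0.07551) = 288.1·8.57^(-0.07551) = 288.1·0.85026 = 244.959.
B = 255 by definition for t > 66.
Rounded: (248, 245, 255).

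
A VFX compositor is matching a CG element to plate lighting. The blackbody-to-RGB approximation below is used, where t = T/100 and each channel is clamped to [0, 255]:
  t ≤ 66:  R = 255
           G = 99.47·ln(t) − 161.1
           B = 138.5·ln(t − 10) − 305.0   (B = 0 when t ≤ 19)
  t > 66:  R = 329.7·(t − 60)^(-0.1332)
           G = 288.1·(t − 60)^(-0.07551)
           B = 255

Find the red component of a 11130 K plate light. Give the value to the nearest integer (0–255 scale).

t = 11130/100 = 111.3; the t > 66 branch applies.
R = 329.7·(111.3 − 60)^(-0.1332) = 329.7·51.3^(-0.1332) = 329.7·0.59185 = 195.133.
Rounded: 195.

195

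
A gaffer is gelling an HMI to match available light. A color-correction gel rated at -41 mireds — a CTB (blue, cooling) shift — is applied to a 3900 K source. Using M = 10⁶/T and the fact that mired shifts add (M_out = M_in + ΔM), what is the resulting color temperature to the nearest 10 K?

M_in = 10⁶/3900 = 256.41 mireds.
M_out = 256.41 + (-41) = 215.41 mireds.
T_out = 10⁶/215.41 = 4642.3 K → 4640 K.

4640 K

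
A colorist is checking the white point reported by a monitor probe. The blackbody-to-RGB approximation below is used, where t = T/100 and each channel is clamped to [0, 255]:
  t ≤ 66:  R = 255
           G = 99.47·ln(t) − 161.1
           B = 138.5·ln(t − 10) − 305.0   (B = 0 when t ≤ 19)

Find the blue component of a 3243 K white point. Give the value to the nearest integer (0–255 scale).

126

t = 3243/100 = 32.43; the t ≤ 66 branch applies.
B = 138.5·ln(32.43 − 10) − 305.0 = 138.5·ln 22.43 − 305.0 = 138.5·3.1104 − 305.0 = 125.790.
Rounded: 126.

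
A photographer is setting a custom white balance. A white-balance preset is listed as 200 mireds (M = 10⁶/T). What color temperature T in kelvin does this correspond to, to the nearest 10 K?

T = 10⁶ / 200 = 5000.00 K → 5000 K.

5000 K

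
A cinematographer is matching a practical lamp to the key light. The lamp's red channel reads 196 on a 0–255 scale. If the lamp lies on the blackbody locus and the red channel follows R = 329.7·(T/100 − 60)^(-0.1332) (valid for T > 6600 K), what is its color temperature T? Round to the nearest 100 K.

11000 K

(t − 60)^(-0.1332) = 196/329.7 = 0.59448.
t − 60 = 0.59448^(1/-0.1332) = 0.59448^(-7.508) = 49.621, so t = 109.621.
T = 100·t = 10962 K → 11000 K to the nearest 100 K.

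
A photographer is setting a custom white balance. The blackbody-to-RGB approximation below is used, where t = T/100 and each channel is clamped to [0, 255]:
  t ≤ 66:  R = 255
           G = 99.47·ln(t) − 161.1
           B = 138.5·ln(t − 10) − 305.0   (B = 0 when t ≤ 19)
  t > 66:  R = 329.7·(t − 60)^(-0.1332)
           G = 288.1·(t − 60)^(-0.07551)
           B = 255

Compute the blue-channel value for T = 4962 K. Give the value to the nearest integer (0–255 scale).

t = 4962/100 = 49.62; the t ≤ 66 branch applies.
B = 138.5·ln(49.62 − 10) − 305.0 = 138.5·ln 39.62 − 305.0 = 138.5·3.6793 − 305.0 = 204.588.
Rounded: 205.

205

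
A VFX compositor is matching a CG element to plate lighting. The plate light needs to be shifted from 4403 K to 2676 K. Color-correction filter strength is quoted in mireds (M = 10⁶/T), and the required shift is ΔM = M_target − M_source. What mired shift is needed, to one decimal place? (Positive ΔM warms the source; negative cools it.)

+146.6 mireds

M_source = 10⁶/4403 = 227.118; M_target = 10⁶/2676 = 373.692.
ΔM = 373.692 − 227.118 = 146.574 → +146.6 mireds, a warming shift.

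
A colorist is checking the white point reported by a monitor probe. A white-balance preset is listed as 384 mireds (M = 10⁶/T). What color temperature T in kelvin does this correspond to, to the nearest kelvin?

2604 K

T = 10⁶ / 384 = 2604.17 K → 2604 K.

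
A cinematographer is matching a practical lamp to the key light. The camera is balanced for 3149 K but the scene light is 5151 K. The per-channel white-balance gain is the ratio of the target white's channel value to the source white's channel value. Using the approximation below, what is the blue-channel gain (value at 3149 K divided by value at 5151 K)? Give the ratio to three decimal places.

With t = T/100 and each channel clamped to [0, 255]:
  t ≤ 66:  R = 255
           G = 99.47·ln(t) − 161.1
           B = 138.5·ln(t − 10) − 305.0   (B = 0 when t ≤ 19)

At 5151 K (t = 51.51):
  B = 138.5·ln(51.51 − 10) − 305.0 = 138.5·ln 41.51 − 305.0 = 138.5·3.7259 − 305.0 = 211.042.
At 3149 K (t = 31.49):
  B = 138.5·ln(31.49 − 10) − 305.0 = 138.5·ln 21.49 − 305.0 = 138.5·3.0676 − 305.0 = 119.861.
Gain = 119.861 / 211.042 = 0.5679 → 0.568.

0.568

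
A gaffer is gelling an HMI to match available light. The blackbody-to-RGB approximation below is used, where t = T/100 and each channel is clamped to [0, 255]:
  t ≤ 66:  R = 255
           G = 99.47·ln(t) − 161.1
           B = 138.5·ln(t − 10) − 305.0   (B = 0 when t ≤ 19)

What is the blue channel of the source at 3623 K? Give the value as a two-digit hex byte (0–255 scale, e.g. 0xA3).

0x93

t = 3623/100 = 36.23; the t ≤ 66 branch applies.
B = 138.5·ln(36.23 − 10) − 305.0 = 138.5·ln 26.23 − 305.0 = 138.5·3.2669 − 305.0 = 147.466.
Rounded: 147; in hex, 0x93.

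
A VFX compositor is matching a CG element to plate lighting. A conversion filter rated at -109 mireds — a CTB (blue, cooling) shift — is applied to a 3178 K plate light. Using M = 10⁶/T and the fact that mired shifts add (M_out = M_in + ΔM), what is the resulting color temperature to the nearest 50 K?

4850 K

M_in = 10⁶/3178 = 314.66 mireds.
M_out = 314.66 + (-109) = 205.66 mireds.
T_out = 10⁶/205.66 = 4862.3 K → 4850 K.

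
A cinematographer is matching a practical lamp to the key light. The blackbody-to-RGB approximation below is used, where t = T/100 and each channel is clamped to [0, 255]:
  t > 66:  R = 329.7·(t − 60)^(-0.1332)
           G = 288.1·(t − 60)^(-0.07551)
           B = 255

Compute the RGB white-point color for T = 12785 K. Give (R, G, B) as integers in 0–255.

t = 12785/100 = 127.85; the t > 66 branch applies.
R = 329.7·(127.85 − 60)^(-0.1332) = 329.7·67.85^(-0.1332) = 329.7·0.57021 = 187.999.
G = 288.1·(127.85 − 60)^(-0.07551) = 288.1·67.85^(-0.07551) = 288.1·0.72728 = 209.528.
B = 255 by definition for t > 66.
Rounded: (188, 210, 255).

(188, 210, 255)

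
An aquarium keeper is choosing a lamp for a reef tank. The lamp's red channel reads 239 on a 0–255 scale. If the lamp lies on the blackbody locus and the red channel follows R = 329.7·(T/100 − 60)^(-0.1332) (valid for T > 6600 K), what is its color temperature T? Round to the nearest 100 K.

(t − 60)^(-0.1332) = 239/329.7 = 0.72490.
t − 60 = 0.72490^(1/-0.1332) = 0.72490^(-7.508) = 11.193, so t = 71.193.
T = 100·t = 7119 K → 7100 K to the nearest 100 K.

7100 K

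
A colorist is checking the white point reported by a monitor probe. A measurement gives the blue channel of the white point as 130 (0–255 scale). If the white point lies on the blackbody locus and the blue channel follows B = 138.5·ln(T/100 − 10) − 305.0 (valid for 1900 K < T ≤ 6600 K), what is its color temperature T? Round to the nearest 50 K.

ln(t − 10) = (130 + 305.0) / 138.5 = 3.1408.
t − 10 = e^3.1408 = 23.122, so t = 33.122.
T = 100·t = 3312 K → 3300 K to the nearest 50 K.

3300 K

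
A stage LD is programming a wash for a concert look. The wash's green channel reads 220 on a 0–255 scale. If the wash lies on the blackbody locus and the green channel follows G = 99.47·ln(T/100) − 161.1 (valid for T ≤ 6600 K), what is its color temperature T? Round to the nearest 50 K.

4600 K

ln t = (220 + 161.1) / 99.47 = 3.8313.
t = e^3.8313 = 46.123.
T = 100·t = 4612 K → 4600 K to the nearest 50 K.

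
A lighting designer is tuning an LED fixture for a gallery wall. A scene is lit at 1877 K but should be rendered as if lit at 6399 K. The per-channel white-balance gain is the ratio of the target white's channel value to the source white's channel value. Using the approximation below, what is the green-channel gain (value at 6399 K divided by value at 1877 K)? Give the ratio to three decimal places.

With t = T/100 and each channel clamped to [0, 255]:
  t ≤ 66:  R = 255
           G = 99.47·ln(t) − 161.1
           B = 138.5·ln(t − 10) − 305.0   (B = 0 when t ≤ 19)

At 1877 K (t = 18.77):
  G = 99.47·ln 18.77 − 161.1 = 99.47·2.9323 − 161.1 = 130.572.
At 6399 K (t = 63.99):
  G = 99.47·ln 63.99 − 161.1 = 99.47·4.1587 − 161.1 = 252.569.
Gain = 252.569 / 130.572 = 1.9343 → 1.934.

1.934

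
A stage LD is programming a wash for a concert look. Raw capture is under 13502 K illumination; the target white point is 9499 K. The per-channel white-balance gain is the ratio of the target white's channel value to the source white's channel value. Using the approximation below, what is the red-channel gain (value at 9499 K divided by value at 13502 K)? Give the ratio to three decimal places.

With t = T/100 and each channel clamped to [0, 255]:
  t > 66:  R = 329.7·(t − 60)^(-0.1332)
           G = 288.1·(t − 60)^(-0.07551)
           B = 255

At 13502 K (t = 135.02):
  R = 329.7·(135.02 − 60)^(-0.1332) = 329.7·75.02^(-0.1332) = 329.7·0.56263 = 185.501.
At 9499 K (t = 94.99):
  R = 329.7·(94.99 − 60)^(-0.1332) = 329.7·34.99^(-0.1332) = 329.7·0.62280 = 205.336.
Gain = 205.336 / 185.501 = 1.1069 → 1.107.

1.107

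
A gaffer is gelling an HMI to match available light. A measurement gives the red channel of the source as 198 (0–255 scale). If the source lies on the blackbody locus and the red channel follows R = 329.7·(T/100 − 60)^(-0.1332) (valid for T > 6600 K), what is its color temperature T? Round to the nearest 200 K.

(t − 60)^(-0.1332) = 198/329.7 = 0.60055.
t − 60 = 0.60055^(1/-0.1332) = 0.60055^(-7.508) = 45.980, so t = 105.980.
T = 100·t = 10598 K → 10600 K to the nearest 200 K.

10600 K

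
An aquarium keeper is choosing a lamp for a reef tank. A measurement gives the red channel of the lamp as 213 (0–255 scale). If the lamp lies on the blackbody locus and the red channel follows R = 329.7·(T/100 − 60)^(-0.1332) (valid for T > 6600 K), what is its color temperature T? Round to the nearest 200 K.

(t − 60)^(-0.1332) = 213/329.7 = 0.64604.
t − 60 = 0.64604^(1/-0.1332) = 0.64604^(-7.508) = 26.575, so t = 86.575.
T = 100·t = 8657 K → 8600 K to the nearest 200 K.

8600 K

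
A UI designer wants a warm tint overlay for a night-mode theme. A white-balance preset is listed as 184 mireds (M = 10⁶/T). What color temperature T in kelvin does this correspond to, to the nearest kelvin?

5435 K

T = 10⁶ / 184 = 5434.78 K → 5435 K.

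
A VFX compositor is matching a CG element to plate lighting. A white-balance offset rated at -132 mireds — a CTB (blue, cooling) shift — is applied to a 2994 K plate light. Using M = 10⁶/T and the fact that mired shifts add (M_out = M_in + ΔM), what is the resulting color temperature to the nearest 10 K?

4950 K

M_in = 10⁶/2994 = 334.00 mireds.
M_out = 334.00 + (-132) = 202.00 mireds.
T_out = 10⁶/202.00 = 4950.5 K → 4950 K.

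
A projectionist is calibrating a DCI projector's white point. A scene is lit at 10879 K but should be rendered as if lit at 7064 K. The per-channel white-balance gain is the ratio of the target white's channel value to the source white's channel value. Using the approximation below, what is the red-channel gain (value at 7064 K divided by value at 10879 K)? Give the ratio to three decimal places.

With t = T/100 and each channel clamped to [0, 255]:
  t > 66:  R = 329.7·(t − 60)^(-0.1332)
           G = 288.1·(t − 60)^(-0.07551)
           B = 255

At 10879 K (t = 108.79):
  R = 329.7·(108.79 − 60)^(-0.1332) = 329.7·48.79^(-0.1332) = 329.7·0.59582 = 196.442.
At 7064 K (t = 70.64):
  R = 329.7·(70.64 − 60)^(-0.1332) = 329.7·10.64^(-0.1332) = 329.7·0.72981 = 240.619.
Gain = 240.619 / 196.442 = 1.2249 → 1.225.

1.225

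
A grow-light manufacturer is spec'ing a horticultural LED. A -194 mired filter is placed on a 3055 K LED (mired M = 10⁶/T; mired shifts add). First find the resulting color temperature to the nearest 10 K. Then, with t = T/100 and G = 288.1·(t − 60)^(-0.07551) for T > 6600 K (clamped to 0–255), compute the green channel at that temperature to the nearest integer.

M_in = 10⁶/3055 = 327.33; M_out = 327.33 + (-194) = 133.33.
T_out = 10⁶/133.33 = 7500.1 K → 7500 K; t = 75.
G = 288.1·(75 − 60)^(-0.07551) = 288.1·15^(-0.07551) = 288.1·0.81507 = 234.821.
Rounded: 235.

235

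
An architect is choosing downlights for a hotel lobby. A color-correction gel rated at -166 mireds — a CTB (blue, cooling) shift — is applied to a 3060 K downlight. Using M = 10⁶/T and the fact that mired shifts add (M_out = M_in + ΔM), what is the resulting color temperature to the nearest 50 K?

M_in = 10⁶/3060 = 326.80 mireds.
M_out = 326.80 + (-166) = 160.80 mireds.
T_out = 10⁶/160.80 = 6219.0 K → 6200 K.

6200 K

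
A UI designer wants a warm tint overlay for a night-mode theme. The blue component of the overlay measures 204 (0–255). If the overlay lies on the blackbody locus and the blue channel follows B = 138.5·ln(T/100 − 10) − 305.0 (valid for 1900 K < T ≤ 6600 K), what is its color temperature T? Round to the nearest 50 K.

ln(t − 10) = (204 + 305.0) / 138.5 = 3.6751.
t − 10 = e^3.6751 = 39.452, so t = 49.452.
T = 100·t = 4945 K → 4950 K to the nearest 50 K.

4950 K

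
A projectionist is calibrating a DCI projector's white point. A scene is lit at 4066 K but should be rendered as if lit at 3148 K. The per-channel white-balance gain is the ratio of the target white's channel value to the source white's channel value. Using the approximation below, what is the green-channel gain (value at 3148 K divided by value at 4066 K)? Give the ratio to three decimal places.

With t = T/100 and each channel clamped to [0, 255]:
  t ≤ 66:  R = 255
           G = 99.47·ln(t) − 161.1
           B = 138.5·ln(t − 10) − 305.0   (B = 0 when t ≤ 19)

At 4066 K (t = 40.66):
  G = 99.47·ln 40.66 − 161.1 = 99.47·3.7052 − 161.1 = 207.461.
At 3148 K (t = 31.48):
  G = 99.47·ln 31.48 − 161.1 = 99.47·3.4494 − 161.1 = 182.007.
Gain = 182.007 / 207.461 = 0.8773 → 0.877.

0.877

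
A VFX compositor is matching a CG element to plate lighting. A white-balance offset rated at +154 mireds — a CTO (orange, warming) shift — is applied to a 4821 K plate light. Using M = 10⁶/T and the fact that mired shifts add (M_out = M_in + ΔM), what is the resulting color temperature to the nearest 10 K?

2770 K

M_in = 10⁶/4821 = 207.43 mireds.
M_out = 207.43 + (+154) = 361.43 mireds.
T_out = 10⁶/361.43 = 2766.8 K → 2770 K.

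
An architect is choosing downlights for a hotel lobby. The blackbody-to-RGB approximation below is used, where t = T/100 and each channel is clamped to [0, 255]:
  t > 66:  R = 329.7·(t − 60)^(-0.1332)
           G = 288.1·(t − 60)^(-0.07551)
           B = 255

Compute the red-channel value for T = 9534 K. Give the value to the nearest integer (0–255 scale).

205

t = 9534/100 = 95.34; the t > 66 branch applies.
R = 329.7·(95.34 − 60)^(-0.1332) = 329.7·35.34^(-0.1332) = 329.7·0.62197 = 205.064.
Rounded: 205.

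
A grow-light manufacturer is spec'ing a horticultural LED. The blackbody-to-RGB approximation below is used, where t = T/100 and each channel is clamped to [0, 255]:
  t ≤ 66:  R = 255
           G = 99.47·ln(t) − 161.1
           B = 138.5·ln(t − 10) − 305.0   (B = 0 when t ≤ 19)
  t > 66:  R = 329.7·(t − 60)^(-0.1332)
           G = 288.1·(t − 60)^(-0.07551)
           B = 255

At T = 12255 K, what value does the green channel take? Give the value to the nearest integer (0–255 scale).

t = 12255/100 = 122.55; the t > 66 branch applies.
G = 288.1·(122.55 − 60)^(-0.07551) = 288.1·62.55^(-0.07551) = 288.1·0.73176 = 210.819.
Rounded: 211.

211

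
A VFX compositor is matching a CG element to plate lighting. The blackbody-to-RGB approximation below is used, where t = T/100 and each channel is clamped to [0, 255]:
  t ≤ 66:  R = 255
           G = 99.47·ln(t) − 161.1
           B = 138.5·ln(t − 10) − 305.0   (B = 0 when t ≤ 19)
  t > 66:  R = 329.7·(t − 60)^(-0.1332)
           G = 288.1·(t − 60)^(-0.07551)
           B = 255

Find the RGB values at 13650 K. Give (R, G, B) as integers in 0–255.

(185, 208, 255)

t = 13650/100 = 136.5; the t > 66 branch applies.
R = 329.7·(136.5 − 60)^(-0.1332) = 329.7·76.5^(-0.1332) = 329.7·0.56117 = 185.019.
G = 288.1·(136.5 − 60)^(-0.07551) = 288.1·76.5^(-0.07551) = 288.1·0.72072 = 207.639.
B = 255 by definition for t > 66.
Rounded: (185, 208, 255).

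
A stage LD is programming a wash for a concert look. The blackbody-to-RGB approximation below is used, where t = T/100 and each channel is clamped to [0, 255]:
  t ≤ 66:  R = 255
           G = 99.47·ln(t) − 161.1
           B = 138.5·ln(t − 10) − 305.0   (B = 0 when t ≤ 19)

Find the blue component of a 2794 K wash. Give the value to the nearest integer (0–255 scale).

t = 2794/100 = 27.94; the t ≤ 66 branch applies.
B = 138.5·ln(27.94 − 10) − 305.0 = 138.5·ln 17.94 − 305.0 = 138.5·2.8870 − 305.0 = 94.854.
Rounded: 95.

95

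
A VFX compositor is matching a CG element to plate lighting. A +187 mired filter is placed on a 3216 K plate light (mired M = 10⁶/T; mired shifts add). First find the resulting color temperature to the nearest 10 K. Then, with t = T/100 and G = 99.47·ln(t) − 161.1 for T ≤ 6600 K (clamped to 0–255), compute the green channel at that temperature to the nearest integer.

137

M_in = 10⁶/3216 = 310.95; M_out = 310.95 + (+187) = 497.95.
T_out = 10⁶/497.95 = 2008.3 K → 2010 K; t = 20.1.
G = 99.47·ln 20.1 − 161.1 = 99.47·3.0007 − 161.1 = 137.382.
Rounded: 137.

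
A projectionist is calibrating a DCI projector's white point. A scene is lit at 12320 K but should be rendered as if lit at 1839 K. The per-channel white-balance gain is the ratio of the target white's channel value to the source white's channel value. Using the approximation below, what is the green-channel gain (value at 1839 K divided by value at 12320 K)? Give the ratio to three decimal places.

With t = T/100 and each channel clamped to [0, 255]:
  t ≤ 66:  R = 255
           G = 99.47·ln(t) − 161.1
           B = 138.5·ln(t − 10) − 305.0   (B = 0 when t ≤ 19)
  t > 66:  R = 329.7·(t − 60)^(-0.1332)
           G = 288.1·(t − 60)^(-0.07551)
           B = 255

0.610

At 12320 K (t = 123.2):
  G = 288.1·(123.2 − 60)^(-0.07551) = 288.1·63.2^(-0.07551) = 288.1·0.73119 = 210.655.
At 1839 K (t = 18.39):
  G = 99.47·ln 18.39 − 161.1 = 99.47·2.9118 − 161.1 = 128.537.
Gain = 128.537 / 210.655 = 0.6102 → 0.610.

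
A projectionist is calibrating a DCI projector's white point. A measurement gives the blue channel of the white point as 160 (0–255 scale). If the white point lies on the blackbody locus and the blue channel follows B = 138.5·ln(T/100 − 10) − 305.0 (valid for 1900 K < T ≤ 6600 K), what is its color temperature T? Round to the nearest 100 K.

ln(t − 10) = (160 + 305.0) / 138.5 = 3.3574.
t − 10 = e^3.3574 = 28.714, so t = 38.714.
T = 100·t = 3871 K → 3900 K to the nearest 100 K.

3900 K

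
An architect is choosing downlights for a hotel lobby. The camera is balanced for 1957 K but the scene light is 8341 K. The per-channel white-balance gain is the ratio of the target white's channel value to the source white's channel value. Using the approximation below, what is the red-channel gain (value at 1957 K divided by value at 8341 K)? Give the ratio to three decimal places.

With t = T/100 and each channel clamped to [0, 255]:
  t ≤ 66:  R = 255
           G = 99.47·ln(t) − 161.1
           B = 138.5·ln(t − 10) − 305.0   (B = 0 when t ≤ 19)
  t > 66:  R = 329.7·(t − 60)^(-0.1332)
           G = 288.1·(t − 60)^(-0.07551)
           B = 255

1.177

At 8341 K (t = 83.41):
  R = 329.7·(83.41 − 60)^(-0.1332) = 329.7·23.41^(-0.1332) = 329.7·0.65705 = 216.628.
At 1957 K (t = 19.57):
  R = 255 by definition for t ≤ 66.
Gain = 255.000 / 216.628 = 1.1771 → 1.177.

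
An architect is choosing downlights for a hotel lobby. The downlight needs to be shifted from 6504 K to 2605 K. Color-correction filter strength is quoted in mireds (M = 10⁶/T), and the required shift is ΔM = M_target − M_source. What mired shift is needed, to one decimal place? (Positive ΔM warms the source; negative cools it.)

+230.1 mireds

M_source = 10⁶/6504 = 153.752; M_target = 10⁶/2605 = 383.877.
ΔM = 383.877 − 153.752 = 230.126 → +230.1 mireds, a warming shift.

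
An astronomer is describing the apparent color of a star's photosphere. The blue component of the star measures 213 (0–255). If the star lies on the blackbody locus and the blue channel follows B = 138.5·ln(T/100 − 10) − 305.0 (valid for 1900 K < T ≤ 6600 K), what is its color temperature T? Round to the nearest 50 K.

ln(t − 10) = (213 + 305.0) / 138.5 = 3.7401.
t − 10 = e^3.7401 = 42.101, so t = 52.101.
T = 100·t = 5210 K → 5200 K to the nearest 50 K.

5200 K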